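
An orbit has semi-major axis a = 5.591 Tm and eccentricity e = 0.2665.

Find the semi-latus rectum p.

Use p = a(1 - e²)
a = 5.591 Tm = 5.591 × 10^12 m
e = 0.2665,  e² = 0.0710223,  1 − e² = 0.928978
p = a(1 − e²) = 5.591 × 10^12 m × 0.928978 = 5.19391 × 10^12 m ≈ 5.194 Tm

Final answer: p = 5.194 Tm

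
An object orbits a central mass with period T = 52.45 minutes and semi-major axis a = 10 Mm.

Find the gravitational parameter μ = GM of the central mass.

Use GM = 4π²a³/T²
T = 52.45 minutes = 3147 s
a = 10 Mm = 1 × 10^7 m
a³ = 1 × 10^21 m³
T² = 9.90361 × 10^6 s²
GM = 4π² × (1 × 10^21) / (9.90361 × 10^6) = 3.98627 × 10^15 m³/s²
GM ≈ 3.986 × 10^15 m³/s²

Final answer: GM = 3.986 × 10^15 m³/s²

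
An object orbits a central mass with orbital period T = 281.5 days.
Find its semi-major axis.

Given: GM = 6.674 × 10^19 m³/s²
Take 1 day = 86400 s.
T = 281.5 days = 2.43216 × 10^7 s
GM = 6.674 × 10^19 m³/s²
Kepler's third law: a³ = GM T² / (4π²)
T² = 5.9154 × 10^14 s²
a³ = (6.674 × 10^19) × (5.9154 × 10^14) / (4π²) = 1.00002 × 10^33 m³
a = (a³)^(1/3) = 1.00001 × 10^11 m ≈ 100 Gm

Final answer: 100 Gm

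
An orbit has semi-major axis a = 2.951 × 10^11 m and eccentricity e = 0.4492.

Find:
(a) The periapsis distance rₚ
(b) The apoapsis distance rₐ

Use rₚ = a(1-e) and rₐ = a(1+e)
a = 2.951 × 10^11 m
e = 0.4492:  1 − e = 0.5508,  1 + e = 1.4492
(a) rₚ = a(1 − e) = 2.951 × 10^11 m × 0.5508 = 1.62541 × 10^11 m ≈ 1.625 × 10^11 m
(b) rₐ = a(1 + e) = 2.951 × 10^11 m × 1.4492 = 4.27659 × 10^11 m ≈ 4.277 × 10^11 m

Final answer:
(a) rₚ = 1.625 × 10^11 m
(b) rₐ = 4.277 × 10^11 m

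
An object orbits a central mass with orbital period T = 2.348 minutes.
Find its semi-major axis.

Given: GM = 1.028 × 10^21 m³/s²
T = 2.348 minutes = 140.88 s
GM = 1.028 × 10^21 m³/s²
Kepler's third law: a³ = GM T² / (4π²)
T² = 19847.2 s²
a³ = (1.028 × 10^21) × 19847.2 / (4π²) = 5.16811 × 10^23 m³
a = (a³)^(1/3) = 8.02498 × 10^7 m ≈ 8.025 × 10^7 m

Final answer: 8.025 × 10^7 m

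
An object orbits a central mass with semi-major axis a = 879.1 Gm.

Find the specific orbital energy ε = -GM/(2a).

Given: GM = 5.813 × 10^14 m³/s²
a = 879.1 Gm = 8.791 × 10^11 m
GM = 5.813 × 10^14 m³/s²
2a = 1.7582 × 10^12 m
ε = −GM/(2a) = -330.622 J/kg ≈ -330.6 J/kg

Final answer: -330.6 J/kg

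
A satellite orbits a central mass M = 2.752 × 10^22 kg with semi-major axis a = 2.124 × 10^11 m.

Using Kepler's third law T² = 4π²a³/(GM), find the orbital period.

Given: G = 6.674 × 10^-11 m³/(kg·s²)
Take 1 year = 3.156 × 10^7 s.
M = 2.752 × 10^22 kg
GM = G × M = 6.674 × 10^-11 × 2.752 × 10^22 = 1.83668 × 10^12 m³/s²
a = 2.124 × 10^11 m
a³ = 9.58216 × 10^33 m³
T = 2π √(a³/GM) = 2π √((9.58216 × 10^33) / (1.83668 × 10^12)) = 2π × 7.22295 × 10^10 s
T = 4.53831 × 10^11 s ≈ 1.438 × 10^4 years

Final answer: 1.438 × 10^4 years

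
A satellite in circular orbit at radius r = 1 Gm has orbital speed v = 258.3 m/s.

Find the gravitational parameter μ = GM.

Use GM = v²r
r = 1 Gm = 1 × 10^9 m
v = 258.3 m/s
v² = 66718.9 m²/s²
GM = v²r = 66718.9 × 1 × 10^9 = 6.67189 × 10^13 m³/s²
GM ≈ 6.672 × 10^13 m³/s²

Final answer: GM = 6.672 × 10^13 m³/s²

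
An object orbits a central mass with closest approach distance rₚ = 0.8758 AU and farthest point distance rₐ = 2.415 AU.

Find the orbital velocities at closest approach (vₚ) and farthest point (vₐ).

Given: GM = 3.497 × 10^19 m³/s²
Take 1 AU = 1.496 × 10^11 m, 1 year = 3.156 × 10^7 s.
rₚ = 0.8758 AU = 1.3102 × 10^11 m
rₐ = 2.415 AU = 3.61284 × 10^11 m
GM = 3.497 × 10^19 m³/s²
a = (rₚ + rₐ)/2 = 2.46152 × 10^11 m
Vis-viva: v² = GM (2/r − 1/a)
vₚ² = 3.497 × 10^19 × (1.52649 × 10^-11 − 4.06253 × 10^-12) = 3.91746 × 10^8 m²/s²
vₚ = 19792.6 m/s ≈ 4.175 AU/year
vₐ² = 3.497 × 10^19 × (5.53581 × 10^-12 − 4.06253 × 10^-12) = 5.15205 × 10^7 m²/s²
vₐ = 7177.78 m/s ≈ 1.514 AU/year

Final answer: vₚ = 4.175 AU/year, vₐ = 1.514 AU/year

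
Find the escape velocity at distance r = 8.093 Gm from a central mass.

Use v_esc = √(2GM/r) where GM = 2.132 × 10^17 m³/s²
r = 8.093 Gm = 8.093 × 10^9 m
GM = 2.132 × 10^17 m³/s²
2GM/r = 2 × (2.132 × 10^17) / (8.093 × 10^9) = 5.26875 × 10^7 m²/s²
v_esc = √(2GM/r) = 7258.62 m/s ≈ 7.259 km/s

Final answer: 7.259 km/s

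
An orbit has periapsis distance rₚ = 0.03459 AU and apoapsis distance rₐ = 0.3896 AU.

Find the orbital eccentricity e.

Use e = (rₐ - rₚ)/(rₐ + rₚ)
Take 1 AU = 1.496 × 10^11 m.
rₚ = 0.03459 AU = 5.17466 × 10^9 m
rₐ = 0.3896 AU = 5.82842 × 10^10 m
rₐ − rₚ = 5.31095 × 10^10 m
rₐ + rₚ = 6.34588 × 10^10 m
e = (rₐ − rₚ)/(rₐ + rₚ) = 0.836913

Final answer: e = 0.8369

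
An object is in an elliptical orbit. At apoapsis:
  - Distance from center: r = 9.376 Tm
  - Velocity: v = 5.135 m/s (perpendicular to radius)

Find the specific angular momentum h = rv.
r = 9.376 Tm = 9.376 × 10^12 m
v = 5.135 m/s
h = rv = 9.376 × 10^12 × 5.135 = 4.81458 × 10^13 m²/s ≈ 4.815 × 10^13 m²/s

Final answer: h = 4.815 × 10^13 m²/s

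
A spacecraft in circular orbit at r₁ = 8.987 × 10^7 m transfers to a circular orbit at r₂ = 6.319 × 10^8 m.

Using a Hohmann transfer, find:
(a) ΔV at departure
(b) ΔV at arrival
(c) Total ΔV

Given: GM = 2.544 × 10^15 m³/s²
r₁ = 8.987 × 10^7 m
r₂ = 6.319 × 10^8 m
GM = 2.544 × 10^15 m³/s²
Transfer ellipse: a_t = (r₁ + r₂)/2 = 3.60885 × 10^8 m
Circular speed at r₁: v₁ = √(GM/r₁) = 5320.48 m/s
Transfer speed at r₁ (periapsis): v₁ₜ = √(GM(2/r₁ − 1/a_t)) = 7040.3 m/s
(a) ΔV₁ = v₁ₜ − v₁ = 1719.81 m/s ≈ 1.72 km/s
Circular speed at r₂: v₂ = √(GM/r₂) = 2006.48 m/s
Transfer speed at r₂ (apoapsis): v₂ₜ = √(GM(2/r₂ − 1/a_t)) = 1001.28 m/s
(b) ΔV₂ = v₂ − v₂ₜ = 1005.19 m/s ≈ 1.005 km/s
(c) ΔV_total = ΔV₁ + ΔV₂ = 2725.01 m/s ≈ 2.725 km/s

Final answer:
(a) ΔV₁ = 1.72 km/s
(b) ΔV₂ = 1.005 km/s
(c) ΔV_total = 2.725 km/s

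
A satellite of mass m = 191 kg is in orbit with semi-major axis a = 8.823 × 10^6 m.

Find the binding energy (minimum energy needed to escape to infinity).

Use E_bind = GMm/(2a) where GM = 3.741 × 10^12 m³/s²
a = 8.823 × 10^6 m
GM = 3.741 × 10^12 m³/s²
m = 191 kg
GMm = 3.741 × 10^12 × 191 = 7.14531 × 10^14 m³·kg/s²
2a = 1.7646 × 10^7 m
E_bind = GMm/(2a) = 4.04925 × 10^7 J ≈ 40.49 MJ

Final answer: 40.49 MJ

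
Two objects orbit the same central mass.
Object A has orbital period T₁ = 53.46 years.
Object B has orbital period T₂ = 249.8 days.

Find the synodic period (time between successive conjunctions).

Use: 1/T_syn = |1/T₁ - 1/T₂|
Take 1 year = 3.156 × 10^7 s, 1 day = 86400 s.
T₁ = 53.46 years = 1.6872 × 10^9 s
T₂ = 249.8 days = 2.15827 × 10^7 s
1/T₁ = 5.92699 × 10^-10 s⁻¹
1/T₂ = 4.63334 × 10^-8 s⁻¹
|1/T₁ − 1/T₂| = 4.57407 × 10^-8 s⁻¹
T_syn = 1 / |1/T₁ − 1/T₂| = 2.18624 × 10^7 s ≈ 253 days

Final answer: T_syn = 253 days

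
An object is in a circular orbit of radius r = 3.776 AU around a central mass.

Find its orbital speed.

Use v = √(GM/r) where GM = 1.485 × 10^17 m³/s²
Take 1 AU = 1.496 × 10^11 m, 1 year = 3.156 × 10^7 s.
r = 3.776 AU = 5.6489 × 10^11 m
GM = 1.485 × 10^17 m³/s²
GM/r = (1.485 × 10^17) / (5.6489 × 10^11) = 262883 m²/s²
v = √(GM/r) = 512.721 m/s ≈ 0.1082 AU/year

Final answer: 0.1082 AU/year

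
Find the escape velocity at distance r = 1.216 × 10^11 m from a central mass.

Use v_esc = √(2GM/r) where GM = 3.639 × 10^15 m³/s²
r = 1.216 × 10^11 m
GM = 3.639 × 10^15 m³/s²
2GM/r = 2 × (3.639 × 10^15) / (1.216 × 10^11) = 59852 m²/s²
v_esc = √(2GM/r) = 244.647 m/s ≈ 244.6 m/s

Final answer: 244.6 m/s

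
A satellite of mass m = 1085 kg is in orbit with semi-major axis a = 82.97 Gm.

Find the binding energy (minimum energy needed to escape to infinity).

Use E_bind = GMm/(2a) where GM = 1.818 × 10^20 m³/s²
a = 82.97 Gm = 8.297 × 10^10 m
GM = 1.818 × 10^20 m³/s²
m = 1085 kg
GMm = 1.818 × 10^20 × 1085 = 1.97253 × 10^23 m³·kg/s²
2a = 1.6594 × 10^11 m
E_bind = GMm/(2a) = 1.1887 × 10^12 J ≈ 1.189 TJ

Final answer: 1.189 TJ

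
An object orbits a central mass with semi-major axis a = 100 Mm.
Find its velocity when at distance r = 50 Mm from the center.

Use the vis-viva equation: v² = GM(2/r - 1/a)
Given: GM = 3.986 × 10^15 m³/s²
a = 100 Mm = 1 × 10^8 m
r = 50 Mm = 5 × 10^7 m
GM = 3.986 × 10^15 m³/s²
2/r − 1/a = 4 × 10^-8 − 1 × 10^-8 = 3 × 10^-8 m⁻¹
v² = GM (2/r − 1/a) = 1.1958 × 10^8 m²/s²
v = 10935.3 m/s ≈ 10.94 km/s

Final answer: 10.94 km/s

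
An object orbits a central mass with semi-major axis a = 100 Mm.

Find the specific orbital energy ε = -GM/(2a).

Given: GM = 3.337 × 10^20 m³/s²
a = 100 Mm = 1 × 10^8 m
GM = 3.337 × 10^20 m³/s²
2a = 2 × 10^8 m
ε = −GM/(2a) = -1.6685 × 10^12 J/kg ≈ -1668 GJ/kg

Final answer: -1668 GJ/kg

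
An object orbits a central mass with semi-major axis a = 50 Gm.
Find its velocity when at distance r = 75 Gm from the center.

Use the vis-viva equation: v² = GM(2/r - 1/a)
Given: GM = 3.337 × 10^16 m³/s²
a = 50 Gm = 5 × 10^10 m
r = 75 Gm = 7.5 × 10^10 m
GM = 3.337 × 10^16 m³/s²
2/r − 1/a = 2.66667 × 10^-11 − 2 × 10^-11 = 6.66667 × 10^-12 m⁻¹
v² = GM (2/r − 1/a) = 222467 m²/s²
v = 471.664 m/s ≈ 471.7 m/s

Final answer: 471.7 m/s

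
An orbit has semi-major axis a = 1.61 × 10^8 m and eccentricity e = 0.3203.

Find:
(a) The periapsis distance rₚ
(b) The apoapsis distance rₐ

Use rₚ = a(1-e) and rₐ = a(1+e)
a = 1.61 × 10^8 m
e = 0.3203:  1 − e = 0.6797,  1 + e = 1.3203
(a) rₚ = a(1 − e) = 1.61 × 10^8 m × 0.6797 = 1.09432 × 10^8 m ≈ 1.094 × 10^8 m
(b) rₐ = a(1 + e) = 1.61 × 10^8 m × 1.3203 = 2.12568 × 10^8 m ≈ 2.126 × 10^8 m

Final answer:
(a) rₚ = 1.094 × 10^8 m
(b) rₐ = 2.126 × 10^8 m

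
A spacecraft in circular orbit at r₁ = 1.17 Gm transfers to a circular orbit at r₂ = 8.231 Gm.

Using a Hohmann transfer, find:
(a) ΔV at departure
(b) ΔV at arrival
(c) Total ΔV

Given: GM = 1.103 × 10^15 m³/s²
r₁ = 1.17 Gm = 1.17 × 10^9 m
r₂ = 8.231 Gm = 8.231 × 10^9 m
GM = 1.103 × 10^15 m³/s²
Transfer ellipse: a_t = (r₁ + r₂)/2 = 4.7005 × 10^9 m
Circular speed at r₁: v₁ = √(GM/r₁) = 970.945 m/s
Transfer speed at r₁ (periapsis): v₁ₜ = √(GM(2/r₁ − 1/a_t)) = 1284.84 m/s
(a) ΔV₁ = v₁ₜ − v₁ = 313.895 m/s ≈ 313.9 m/s
Circular speed at r₂: v₂ = √(GM/r₂) = 366.068 m/s
Transfer speed at r₂ (apoapsis): v₂ₜ = √(GM(2/r₂ − 1/a_t)) = 182.634 m/s
(b) ΔV₂ = v₂ − v₂ₜ = 183.433 m/s ≈ 183.4 m/s
(c) ΔV_total = ΔV₁ + ΔV₂ = 497.328 m/s ≈ 497.3 m/s

Final answer:
(a) ΔV₁ = 313.9 m/s
(b) ΔV₂ = 183.4 m/s
(c) ΔV_total = 497.3 m/s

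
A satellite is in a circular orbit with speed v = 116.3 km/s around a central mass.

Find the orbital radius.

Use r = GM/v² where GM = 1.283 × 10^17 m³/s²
v = 116.3 km/s = 116300 m/s
GM = 1.283 × 10^17 m³/s²
v² = 1.35257 × 10^10 m²/s²
r = GM/v² = (1.283 × 10^17) / (1.35257 × 10^10) = 9.48565 × 10^6 m ≈ 9.486 Mm

Final answer: 9.486 Mm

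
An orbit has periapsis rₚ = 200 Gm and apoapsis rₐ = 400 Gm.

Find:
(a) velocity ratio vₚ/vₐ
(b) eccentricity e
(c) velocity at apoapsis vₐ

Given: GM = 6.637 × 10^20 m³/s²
rₚ = 200 Gm = 2 × 10^11 m
rₐ = 400 Gm = 4 × 10^11 m
GM = 6.637 × 10^20 m³/s²
a = (rₚ + rₐ)/2 = 3 × 10^11 m
e = (rₐ − rₚ)/(rₐ + rₚ) = (2 × 10^11) / (6 × 10^11) = 0.333333
(a) vₚ/vₐ = rₐ/rₚ (angular momentum) = (4 × 10^11) / (2 × 10^11) = 2 ≈ 2
(b) e = 0.333333 ≈ 0.3333
(c) vₐ² = GM (2/rₐ − 1/a) = 6.637 × 10^20 × (5 × 10^-12 − 3.33333 × 10^-12) = 1.10617 × 10^9 m²/s²;  vₐ = 33259.1 m/s ≈ 33.26 km/s

Final answer:
(a) velocity ratio vₚ/vₐ = 2
(b) eccentricity e = 0.3333
(c) velocity at apoapsis vₐ = 33.26 km/s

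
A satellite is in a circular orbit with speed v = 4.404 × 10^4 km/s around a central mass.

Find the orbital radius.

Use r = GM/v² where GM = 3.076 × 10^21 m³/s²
v = 4.404 × 10^4 km/s = 4.404 × 10^7 m/s
GM = 3.076 × 10^21 m³/s²
v² = 1.93952 × 10^15 m²/s²
r = GM/v² = (3.076 × 10^21) / (1.93952 × 10^15) = 1.58596 × 10^6 m ≈ 1.586 Mm

Final answer: 1.586 Mm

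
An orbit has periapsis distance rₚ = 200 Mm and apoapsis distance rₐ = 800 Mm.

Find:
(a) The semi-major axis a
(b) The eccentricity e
rₚ = 200 Mm = 2 × 10^8 m
rₐ = 800 Mm = 8 × 10^8 m
(a) a = (rₚ + rₐ)/2 = 5 × 10^8 m ≈ 500 Mm
(b) e = (rₐ − rₚ)/(rₐ + rₚ) = (6 × 10^8) / (1 × 10^9) = 0.6

Final answer:
(a) a = 500 Mm
(b) e = 0.6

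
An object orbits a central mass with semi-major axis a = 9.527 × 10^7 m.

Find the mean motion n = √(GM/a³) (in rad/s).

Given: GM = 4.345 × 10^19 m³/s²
a = 9.527 × 10^7 m
GM = 4.345 × 10^19 m³/s²
a³ = 8.64706 × 10^23 m³
GM/a³ = (4.345 × 10^19) / (8.64706 × 10^23) = 5.02483 × 10^-5 s⁻²
n = √(GM/a³) = 0.0070886 rad/s ≈ 0.007089 rad/s

Final answer: n = 0.007089 rad/s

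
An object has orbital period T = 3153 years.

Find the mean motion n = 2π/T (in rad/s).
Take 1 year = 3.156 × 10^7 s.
T = 3153 years = 9.95087 × 10^10 s
n = 2π / (9.95087 × 10^10 s) = 6.31421 × 10^-11 rad/s ≈ 6.314 × 10^-11 rad/s

Final answer: n = 6.314 × 10^-11 rad/s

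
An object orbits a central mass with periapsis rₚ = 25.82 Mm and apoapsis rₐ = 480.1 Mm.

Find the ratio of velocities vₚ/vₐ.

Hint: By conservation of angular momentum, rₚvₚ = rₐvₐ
rₚ = 25.82 Mm = 2.582 × 10^7 m
rₐ = 480.1 Mm = 4.801 × 10^8 m
rₚvₚ = rₐvₐ  ⇒  vₚ/vₐ = rₐ/rₚ
vₚ/vₐ = (4.801 × 10^8) / (2.582 × 10^7) = 18.5941

Final answer: vₚ/vₐ = 18.59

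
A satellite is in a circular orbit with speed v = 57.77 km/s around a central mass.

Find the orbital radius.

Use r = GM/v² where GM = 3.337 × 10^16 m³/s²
v = 57.77 km/s = 57770 m/s
GM = 3.337 × 10^16 m³/s²
v² = 3.33737 × 10^9 m²/s²
r = GM/v² = (3.337 × 10^16) / (3.33737 × 10^9) = 9.99888 × 10^6 m ≈ 9.999 Mm

Final answer: 9.999 Mm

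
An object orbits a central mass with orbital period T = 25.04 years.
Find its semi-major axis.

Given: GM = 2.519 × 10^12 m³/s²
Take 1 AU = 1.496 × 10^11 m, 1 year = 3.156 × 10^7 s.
T = 25.04 years = 7.90262 × 10^8 s
GM = 2.519 × 10^12 m³/s²
Kepler's third law: a³ = GM T² / (4π²)
T² = 6.24515 × 10^17 s²
a³ = (2.519 × 10^12) × (6.24515 × 10^17) / (4π²) = 3.98484 × 10^28 m³
a = (a³)^(1/3) = 3.41563 × 10^9 m ≈ 0.02283 AU

Final answer: 0.02283 AU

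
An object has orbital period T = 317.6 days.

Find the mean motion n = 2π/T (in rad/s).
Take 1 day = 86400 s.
T = 317.6 days = 2.74406 × 10^7 s
n = 2π / (2.74406 × 10^7 s) = 2.28974 × 10^-7 rad/s ≈ 2.29 × 10^-7 rad/s

Final answer: n = 2.29 × 10^-7 rad/s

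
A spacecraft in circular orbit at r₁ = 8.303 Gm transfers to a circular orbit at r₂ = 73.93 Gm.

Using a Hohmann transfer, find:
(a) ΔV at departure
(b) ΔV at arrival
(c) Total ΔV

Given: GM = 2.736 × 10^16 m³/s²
r₁ = 8.303 Gm = 8.303 × 10^9 m
r₂ = 73.93 Gm = 7.393 × 10^10 m
GM = 2.736 × 10^16 m³/s²
Transfer ellipse: a_t = (r₁ + r₂)/2 = 4.11165 × 10^10 m
Circular speed at r₁: v₁ = √(GM/r₁) = 1815.27 m/s
Transfer speed at r₁ (periapsis): v₁ₜ = √(GM(2/r₁ − 1/a_t)) = 2434.12 m/s
(a) ΔV₁ = v₁ₜ − v₁ = 618.858 m/s ≈ 618.9 m/s
Circular speed at r₂: v₂ = √(GM/r₂) = 608.342 m/s
Transfer speed at r₂ (apoapsis): v₂ₜ = √(GM(2/r₂ − 1/a_t)) = 273.374 m/s
(b) ΔV₂ = v₂ − v₂ₜ = 334.968 m/s ≈ 335 m/s
(c) ΔV_total = ΔV₁ + ΔV₂ = 953.825 m/s ≈ 953.8 m/s

Final answer:
(a) ΔV₁ = 618.9 m/s
(b) ΔV₂ = 335 m/s
(c) ΔV_total = 953.8 m/s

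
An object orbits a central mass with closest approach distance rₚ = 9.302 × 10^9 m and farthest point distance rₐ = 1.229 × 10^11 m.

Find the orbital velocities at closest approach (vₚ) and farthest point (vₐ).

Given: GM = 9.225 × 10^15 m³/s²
rₚ = 9.302 × 10^9 m
rₐ = 1.229 × 10^11 m
GM = 9.225 × 10^15 m³/s²
a = (rₚ + rₐ)/2 = 6.6101 × 10^10 m
Vis-viva: v² = GM (2/r − 1/a)
vₚ² = 9.225 × 10^15 × (2.15008 × 10^-10 − 1.51284 × 10^-11) = 1.84389 × 10^6 m²/s²
vₚ = 1357.9 m/s ≈ 1.358 km/s
vₐ² = 9.225 × 10^15 × (1.62734 × 10^-11 − 1.51284 × 10^-11) = 10562.9 m²/s²
vₐ = 102.776 m/s ≈ 102.8 m/s

Final answer: vₚ = 1.358 km/s, vₐ = 102.8 m/s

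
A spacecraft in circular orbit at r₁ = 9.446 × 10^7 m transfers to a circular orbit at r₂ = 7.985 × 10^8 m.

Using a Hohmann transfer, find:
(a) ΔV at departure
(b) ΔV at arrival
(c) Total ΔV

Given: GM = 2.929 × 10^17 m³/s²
r₁ = 9.446 × 10^7 m
r₂ = 7.985 × 10^8 m
GM = 2.929 × 10^17 m³/s²
Transfer ellipse: a_t = (r₁ + r₂)/2 = 4.4648 × 10^8 m
Circular speed at r₁: v₁ = √(GM/r₁) = 55684.7 m/s
Transfer speed at r₁ (periapsis): v₁ₜ = √(GM(2/r₁ − 1/a_t)) = 74468.4 m/s
(a) ΔV₁ = v₁ₜ − v₁ = 18783.7 m/s ≈ 18.78 km/s
Circular speed at r₂: v₂ = √(GM/r₂) = 19152.4 m/s
Transfer speed at r₂ (apoapsis): v₂ₜ = √(GM(2/r₂ − 1/a_t)) = 8809.38 m/s
(b) ΔV₂ = v₂ − v₂ₜ = 10343 m/s ≈ 10.34 km/s
(c) ΔV_total = ΔV₁ + ΔV₂ = 29126.7 m/s ≈ 29.13 km/s

Final answer:
(a) ΔV₁ = 18.78 km/s
(b) ΔV₂ = 10.34 km/s
(c) ΔV_total = 29.13 km/s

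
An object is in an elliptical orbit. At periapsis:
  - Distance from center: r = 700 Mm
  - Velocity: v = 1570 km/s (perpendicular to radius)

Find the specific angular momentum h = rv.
r = 700 Mm = 7 × 10^8 m
v = 1570 km/s = 1.57 × 10^6 m/s
h = rv = 7 × 10^8 × 1.57 × 10^6 = 1.099 × 10^15 m²/s ≈ 1.099 × 10^15 m²/s

Final answer: h = 1.099 × 10^15 m²/s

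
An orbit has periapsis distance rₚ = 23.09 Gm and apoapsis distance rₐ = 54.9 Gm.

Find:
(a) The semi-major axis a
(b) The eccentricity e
rₚ = 23.09 Gm = 2.309 × 10^10 m
rₐ = 54.9 Gm = 5.49 × 10^10 m
(a) a = (rₚ + rₐ)/2 = 3.8995 × 10^10 m ≈ 38.99 Gm
(b) e = (rₐ − rₚ)/(rₐ + rₚ) = (3.181 × 10^10) / (7.799 × 10^10) = 0.407873

Final answer:
(a) a = 38.99 Gm
(b) e = 0.4079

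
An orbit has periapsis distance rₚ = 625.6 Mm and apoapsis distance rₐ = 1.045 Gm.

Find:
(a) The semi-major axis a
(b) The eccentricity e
rₚ = 625.6 Mm = 6.256 × 10^8 m
rₐ = 1.045 Gm = 1.045 × 10^9 m
(a) a = (rₚ + rₐ)/2 = 8.353 × 10^8 m ≈ 835.3 Mm
(b) e = (rₐ − rₚ)/(rₐ + rₚ) = (4.194 × 10^8) / (1.6706 × 10^9) = 0.251048

Final answer:
(a) a = 835.3 Mm
(b) e = 0.251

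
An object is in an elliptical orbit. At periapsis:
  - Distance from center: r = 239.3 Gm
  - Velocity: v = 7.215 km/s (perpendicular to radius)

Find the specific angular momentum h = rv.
r = 239.3 Gm = 2.393 × 10^11 m
v = 7.215 km/s = 7215 m/s
h = rv = 2.393 × 10^11 × 7215 = 1.72655 × 10^15 m²/s ≈ 1.727 × 10^15 m²/s

Final answer: h = 1.727 × 10^15 m²/s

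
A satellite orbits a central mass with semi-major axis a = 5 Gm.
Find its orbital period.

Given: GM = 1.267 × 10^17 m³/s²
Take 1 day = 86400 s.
a = 5 Gm = 5 × 10^9 m
GM = 1.267 × 10^17 m³/s²
a³ = 1.25 × 10^29 m³
T = 2π √(a³/GM) = 2π √((1.25 × 10^29) / (1.267 × 10^17)) = 2π × 993269 s
T = 6.24089 × 10^6 s ≈ 72.23 days

Final answer: 72.23 days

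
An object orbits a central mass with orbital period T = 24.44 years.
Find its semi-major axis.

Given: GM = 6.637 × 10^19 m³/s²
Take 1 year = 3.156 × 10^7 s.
T = 24.44 years = 7.71326 × 10^8 s
GM = 6.637 × 10^19 m³/s²
Kepler's third law: a³ = GM T² / (4π²)
T² = 5.94944 × 10^17 s²
a³ = (6.637 × 10^19) × (5.94944 × 10^17) / (4π²) = 1.0002 × 10^36 m³
a = (a³)^(1/3) = 1.00007 × 10^12 m ≈ 1 Tm

Final answer: 1 Tm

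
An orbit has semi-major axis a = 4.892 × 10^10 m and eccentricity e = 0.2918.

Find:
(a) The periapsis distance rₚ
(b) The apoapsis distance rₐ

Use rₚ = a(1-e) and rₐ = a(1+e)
a = 4.892 × 10^10 m
e = 0.2918:  1 − e = 0.7082,  1 + e = 1.2918
(a) rₚ = a(1 − e) = 4.892 × 10^10 m × 0.7082 = 3.46451 × 10^10 m ≈ 3.465 × 10^10 m
(b) rₐ = a(1 + e) = 4.892 × 10^10 m × 1.2918 = 6.31949 × 10^10 m ≈ 6.319 × 10^10 m

Final answer:
(a) rₚ = 3.465 × 10^10 m
(b) rₐ = 6.319 × 10^10 m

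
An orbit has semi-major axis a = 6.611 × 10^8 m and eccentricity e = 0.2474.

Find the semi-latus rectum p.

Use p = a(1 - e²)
a = 6.611 × 10^8 m
e = 0.2474,  e² = 0.0612068,  1 − e² = 0.938793
p = a(1 − e²) = 6.611 × 10^8 m × 0.938793 = 6.20636 × 10^8 m ≈ 6.206 × 10^8 m

Final answer: p = 6.206 × 10^8 m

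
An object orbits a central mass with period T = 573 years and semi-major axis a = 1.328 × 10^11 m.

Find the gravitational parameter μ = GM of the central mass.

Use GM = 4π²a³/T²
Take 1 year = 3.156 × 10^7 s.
T = 573 years = 1.80839 × 10^10 s
a = 1.328 × 10^11 m
a³ = 2.34204 × 10^33 m³
T² = 3.27027 × 10^20 s²
GM = 4π² × (2.34204 × 10^33) / (3.27027 × 10^20) = 2.82729 × 10^14 m³/s²
GM ≈ 2.827 × 10^14 m³/s²

Final answer: GM = 2.827 × 10^14 m³/s²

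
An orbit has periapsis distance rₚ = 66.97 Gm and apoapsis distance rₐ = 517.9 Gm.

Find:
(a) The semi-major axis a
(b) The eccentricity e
rₚ = 66.97 Gm = 6.697 × 10^10 m
rₐ = 517.9 Gm = 5.179 × 10^11 m
(a) a = (rₚ + rₐ)/2 = 2.92435 × 10^11 m ≈ 292.4 Gm
(b) e = (rₐ − rₚ)/(rₐ + rₚ) = (4.5093 × 10^11) / (5.8487 × 10^11) = 0.770992

Final answer:
(a) a = 292.4 Gm
(b) e = 0.771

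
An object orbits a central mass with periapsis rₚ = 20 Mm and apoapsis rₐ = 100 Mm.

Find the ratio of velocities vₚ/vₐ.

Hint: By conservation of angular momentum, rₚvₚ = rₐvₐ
rₚ = 20 Mm = 2 × 10^7 m
rₐ = 100 Mm = 1 × 10^8 m
rₚvₚ = rₐvₐ  ⇒  vₚ/vₐ = rₐ/rₚ
vₚ/vₐ = (1 × 10^8) / (2 × 10^7) = 5

Final answer: vₚ/vₐ = 5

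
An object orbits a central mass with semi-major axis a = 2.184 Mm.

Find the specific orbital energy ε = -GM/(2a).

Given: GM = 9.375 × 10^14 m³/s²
a = 2.184 Mm = 2.184 × 10^6 m
GM = 9.375 × 10^14 m³/s²
2a = 4.368 × 10^6 m
ε = −GM/(2a) = -2.14629 × 10^8 J/kg ≈ -214.6 MJ/kg

Final answer: -214.6 MJ/kg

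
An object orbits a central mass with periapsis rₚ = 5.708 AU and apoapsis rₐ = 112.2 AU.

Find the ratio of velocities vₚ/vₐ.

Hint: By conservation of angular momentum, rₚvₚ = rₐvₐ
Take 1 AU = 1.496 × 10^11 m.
rₚ = 5.708 AU = 8.53917 × 10^11 m
rₐ = 112.2 AU = 1.67851 × 10^13 m
rₚvₚ = rₐvₐ  ⇒  vₚ/vₐ = rₐ/rₚ
vₚ/vₐ = (1.67851 × 10^13) / (8.53917 × 10^11) = 19.6566

Final answer: vₚ/vₐ = 19.66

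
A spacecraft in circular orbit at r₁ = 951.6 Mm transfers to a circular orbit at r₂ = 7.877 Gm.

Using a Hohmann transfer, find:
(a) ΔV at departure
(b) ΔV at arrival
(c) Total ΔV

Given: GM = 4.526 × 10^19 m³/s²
r₁ = 951.6 Mm = 9.516 × 10^8 m
r₂ = 7.877 Gm = 7.877 × 10^9 m
GM = 4.526 × 10^19 m³/s²
Transfer ellipse: a_t = (r₁ + r₂)/2 = 4.4143 × 10^9 m
Circular speed at r₁: v₁ = √(GM/r₁) = 218087 m/s
Transfer speed at r₁ (periapsis): v₁ₜ = √(GM(2/r₁ − 1/a_t)) = 291326 m/s
(a) ΔV₁ = v₁ₜ − v₁ = 73239.1 m/s ≈ 73.24 km/s
Circular speed at r₂: v₂ = √(GM/r₂) = 75801.3 m/s
Transfer speed at r₂ (apoapsis): v₂ₜ = √(GM(2/r₂ − 1/a_t)) = 35194.4 m/s
(b) ΔV₂ = v₂ − v₂ₜ = 40607 m/s ≈ 40.61 km/s
(c) ΔV_total = ΔV₁ + ΔV₂ = 113846 m/s ≈ 113.8 km/s

Final answer:
(a) ΔV₁ = 73.24 km/s
(b) ΔV₂ = 40.61 km/s
(c) ΔV_total = 113.8 km/s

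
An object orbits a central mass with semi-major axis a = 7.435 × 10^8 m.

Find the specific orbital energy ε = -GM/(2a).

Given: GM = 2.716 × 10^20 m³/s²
a = 7.435 × 10^8 m
GM = 2.716 × 10^20 m³/s²
2a = 1.487 × 10^9 m
ε = −GM/(2a) = -1.8265 × 10^11 J/kg ≈ -182.6 GJ/kg

Final answer: -182.6 GJ/kg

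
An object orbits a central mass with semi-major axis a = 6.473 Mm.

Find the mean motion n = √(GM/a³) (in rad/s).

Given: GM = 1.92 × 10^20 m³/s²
a = 6.473 Mm = 6.473 × 10^6 m
GM = 1.92 × 10^20 m³/s²
a³ = 2.71217 × 10^20 m³
GM/a³ = (1.92 × 10^20) / (2.71217 × 10^20) = 0.70792 s⁻²
n = √(GM/a³) = 0.84138 rad/s ≈ 0.8414 rad/s

Final answer: n = 0.8414 rad/s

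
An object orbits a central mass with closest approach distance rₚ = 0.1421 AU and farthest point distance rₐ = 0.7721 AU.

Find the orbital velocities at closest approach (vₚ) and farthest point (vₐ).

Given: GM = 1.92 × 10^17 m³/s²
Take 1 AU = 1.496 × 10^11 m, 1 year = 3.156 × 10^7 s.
rₚ = 0.1421 AU = 2.12582 × 10^10 m
rₐ = 0.7721 AU = 1.15506 × 10^11 m
GM = 1.92 × 10^17 m³/s²
a = (rₚ + rₐ)/2 = 6.83822 × 10^10 m
Vis-viva: v² = GM (2/r − 1/a)
vₚ² = 1.92 × 10^17 × (9.40815 × 10^-11 − 1.46237 × 10^-11) = 1.52559 × 10^7 m²/s²
vₚ = 3905.88 m/s ≈ 0.824 AU/year
vₐ² = 1.92 × 10^17 × (1.73151 × 10^-11 − 1.46237 × 10^-11) = 516748 m²/s²
vₐ = 718.852 m/s ≈ 0.1517 AU/year

Final answer: vₚ = 0.824 AU/year, vₐ = 0.1517 AU/year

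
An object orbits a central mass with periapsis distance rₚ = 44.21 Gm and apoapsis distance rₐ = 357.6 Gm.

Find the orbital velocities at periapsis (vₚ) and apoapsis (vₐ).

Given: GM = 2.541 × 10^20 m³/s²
rₚ = 44.21 Gm = 4.421 × 10^10 m
rₐ = 357.6 Gm = 3.576 × 10^11 m
GM = 2.541 × 10^20 m³/s²
a = (rₚ + rₐ)/2 = 2.00905 × 10^11 m
Vis-viva: v² = GM (2/r − 1/a)
vₚ² = 2.541 × 10^20 × (4.52386 × 10^-11 − 4.97748 × 10^-12) = 1.02304 × 10^10 m²/s²
vₚ = 101145 m/s ≈ 101.1 km/s
vₐ² = 2.541 × 10^20 × (5.59284 × 10^-12 − 4.97748 × 10^-12) = 1.56364 × 10^8 m²/s²
vₐ = 12504.6 m/s ≈ 12.5 km/s

Final answer: vₚ = 101.1 km/s, vₐ = 12.5 km/s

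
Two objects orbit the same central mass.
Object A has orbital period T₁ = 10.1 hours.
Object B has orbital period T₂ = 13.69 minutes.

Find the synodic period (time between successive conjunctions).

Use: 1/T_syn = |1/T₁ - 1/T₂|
T₁ = 10.1 hours = 36360 s
T₂ = 13.69 minutes = 821.4 s
1/T₁ = 2.75028 × 10^-5 s⁻¹
1/T₂ = 0.00121743 s⁻¹
|1/T₁ − 1/T₂| = 0.00118993 s⁻¹
T_syn = 1 / |1/T₁ − 1/T₂| = 840.385 s ≈ 14.01 minutes

Final answer: T_syn = 14.01 minutes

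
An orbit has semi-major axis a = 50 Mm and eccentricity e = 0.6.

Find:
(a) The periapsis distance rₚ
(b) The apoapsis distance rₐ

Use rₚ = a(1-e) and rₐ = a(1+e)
a = 50 Mm = 5 × 10^7 m
e = 0.6:  1 − e = 0.4,  1 + e = 1.6
(a) rₚ = a(1 − e) = 5 × 10^7 m × 0.4 = 2 × 10^7 m ≈ 20 Mm
(b) rₐ = a(1 + e) = 5 × 10^7 m × 1.6 = 8 × 10^7 m ≈ 80 Mm

Final answer:
(a) rₚ = 20 Mm
(b) rₐ = 80 Mm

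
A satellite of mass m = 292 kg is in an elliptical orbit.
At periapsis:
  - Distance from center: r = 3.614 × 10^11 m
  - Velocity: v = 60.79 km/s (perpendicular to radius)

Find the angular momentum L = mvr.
r = 3.614 × 10^11 m
v = 60.79 km/s = 60790 m/s
vr = 60790 × 3.614 × 10^11 = 2.19695 × 10^16 m²/s
L = m × vr = 292 × 2.19695 × 10^16 = 6.4151 × 10^18 kg·m²/s ≈ 6.415 × 10^18 kg·m²/s

Final answer: L = 6.415 × 10^18 kg·m²/s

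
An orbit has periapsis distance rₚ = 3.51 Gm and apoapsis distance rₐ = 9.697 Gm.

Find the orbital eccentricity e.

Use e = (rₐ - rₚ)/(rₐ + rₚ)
rₚ = 3.51 Gm = 3.51 × 10^9 m
rₐ = 9.697 Gm = 9.697 × 10^9 m
rₐ − rₚ = 6.187 × 10^9 m
rₐ + rₚ = 1.3207 × 10^10 m
e = (rₐ − rₚ)/(rₐ + rₚ) = 0.468464

Final answer: e = 0.4685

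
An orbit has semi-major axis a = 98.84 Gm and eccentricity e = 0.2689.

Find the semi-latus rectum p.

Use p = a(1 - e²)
a = 98.84 Gm = 9.884 × 10^10 m
e = 0.2689,  e² = 0.0723072,  1 − e² = 0.927693
p = a(1 − e²) = 9.884 × 10^10 m × 0.927693 = 9.16932 × 10^10 m ≈ 91.69 Gm

Final answer: p = 91.69 Gm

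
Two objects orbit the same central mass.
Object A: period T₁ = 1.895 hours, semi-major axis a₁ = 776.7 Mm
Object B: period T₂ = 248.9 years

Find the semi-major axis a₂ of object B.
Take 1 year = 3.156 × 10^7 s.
T₁ = 1.895 hours = 6822 s
T₂ = 248.9 years = 7.85528 × 10^9 s
a₁ = 776.7 Mm = 7.767 × 10^8 m
Kepler's third law: (T₂/T₁)² = (a₂/a₁)³  ⇒  a₂ = a₁ (T₂/T₁)^(2/3)
T₂/T₁ = 1.15146 × 10^6
(T₂/T₁)^(2/3) = 10985.8
a₂ = 7.767 × 10^8 m × 10985.8 = 8.53271 × 10^12 m ≈ 8.533 Tm

Final answer: a₂ = 8.533 Tm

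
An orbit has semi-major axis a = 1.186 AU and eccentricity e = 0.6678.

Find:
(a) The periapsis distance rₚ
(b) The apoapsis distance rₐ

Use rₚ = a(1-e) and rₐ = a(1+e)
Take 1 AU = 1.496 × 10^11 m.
a = 1.186 AU = 1.77426 × 10^11 m
e = 0.6678:  1 − e = 0.3322,  1 + e = 1.6678
(a) rₚ = a(1 − e) = 1.77426 × 10^11 m × 0.3322 = 5.89408 × 10^10 m ≈ 0.394 AU
(b) rₐ = a(1 + e) = 1.77426 × 10^11 m × 1.6678 = 2.9591 × 10^11 m ≈ 1.978 AU

Final answer:
(a) rₚ = 0.394 AU
(b) rₐ = 1.978 AU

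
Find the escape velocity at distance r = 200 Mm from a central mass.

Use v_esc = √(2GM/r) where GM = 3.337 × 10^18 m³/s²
r = 200 Mm = 2 × 10^8 m
GM = 3.337 × 10^18 m³/s²
2GM/r = 2 × (3.337 × 10^18) / (2 × 10^8) = 3.337 × 10^10 m²/s²
v_esc = √(2GM/r) = 182675 m/s ≈ 182.7 km/s

Final answer: 182.7 km/s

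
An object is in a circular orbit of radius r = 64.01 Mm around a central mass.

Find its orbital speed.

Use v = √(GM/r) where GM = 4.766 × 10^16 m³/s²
r = 64.01 Mm = 6.401 × 10^7 m
GM = 4.766 × 10^16 m³/s²
GM/r = (4.766 × 10^16) / (6.401 × 10^7) = 7.44571 × 10^8 m²/s²
v = √(GM/r) = 27286.8 m/s ≈ 27.29 km/s

Final answer: 27.29 km/s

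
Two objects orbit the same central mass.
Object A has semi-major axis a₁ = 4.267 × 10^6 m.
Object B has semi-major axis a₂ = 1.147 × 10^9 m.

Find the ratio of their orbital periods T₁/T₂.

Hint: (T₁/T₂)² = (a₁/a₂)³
a₁ = 4.267 × 10^6 m
a₂ = 1.147 × 10^9 m
a₁/a₂ = 0.00372014
T₁/T₂ = (a₁/a₂)^(3/2) = (0.00372014)^1.5 = 0.000226902

Final answer: T₁/T₂ = 0.0002269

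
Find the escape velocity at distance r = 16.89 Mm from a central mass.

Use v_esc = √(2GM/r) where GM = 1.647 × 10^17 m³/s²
r = 16.89 Mm = 1.689 × 10^7 m
GM = 1.647 × 10^17 m³/s²
2GM/r = 2 × (1.647 × 10^17) / (1.689 × 10^7) = 1.95027 × 10^10 m²/s²
v_esc = √(2GM/r) = 139652 m/s ≈ 139.7 km/s

Final answer: 139.7 km/s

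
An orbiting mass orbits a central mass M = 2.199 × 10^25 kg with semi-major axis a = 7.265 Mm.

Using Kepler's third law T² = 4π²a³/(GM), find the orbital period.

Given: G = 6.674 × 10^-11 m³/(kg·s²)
M = 2.199 × 10^25 kg
GM = G × M = 6.674 × 10^-11 × 2.199 × 10^25 = 1.46761 × 10^15 m³/s²
a = 7.265 Mm = 7.265 × 10^6 m
a³ = 3.83448 × 10^20 m³
T = 2π √(a³/GM) = 2π √((3.83448 × 10^20) / (1.46761 × 10^15)) = 2π × 511.149 s
T = 3211.65 s ≈ 53.53 minutes

Final answer: 53.53 minutes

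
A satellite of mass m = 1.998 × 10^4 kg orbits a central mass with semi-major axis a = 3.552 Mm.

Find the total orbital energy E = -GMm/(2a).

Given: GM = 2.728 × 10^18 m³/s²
a = 3.552 Mm = 3.552 × 10^6 m
GM = 2.728 × 10^18 m³/s²
2a = 7.104 × 10^6 m
GMm = 2.728 × 10^18 × 19980 = 5.45054 × 10^22 m³·kg/s²
E = −GMm/(2a) = -7.6725 × 10^15 J ≈ -7.673 PJ

Final answer: -7.673 PJ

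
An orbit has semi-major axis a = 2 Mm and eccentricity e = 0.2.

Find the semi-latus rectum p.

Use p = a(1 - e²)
a = 2 Mm = 2 × 10^6 m
e = 0.2,  e² = 0.04,  1 − e² = 0.96
p = a(1 − e²) = 2 × 10^6 m × 0.96 = 1.92 × 10^6 m ≈ 1.92 Mm

Final answer: p = 1.92 Mm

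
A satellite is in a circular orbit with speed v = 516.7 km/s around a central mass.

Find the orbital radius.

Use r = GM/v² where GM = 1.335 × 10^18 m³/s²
v = 516.7 km/s = 516700 m/s
GM = 1.335 × 10^18 m³/s²
v² = 2.66979 × 10^11 m²/s²
r = GM/v² = (1.335 × 10^18) / (2.66979 × 10^11) = 5.0004 × 10^6 m ≈ 5 Mm

Final answer: 5 Mm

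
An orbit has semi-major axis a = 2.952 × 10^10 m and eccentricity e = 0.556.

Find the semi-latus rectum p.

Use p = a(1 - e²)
a = 2.952 × 10^10 m
e = 0.556,  e² = 0.309136,  1 − e² = 0.690864
p = a(1 − e²) = 2.952 × 10^10 m × 0.690864 = 2.03943 × 10^10 m ≈ 2.039 × 10^10 m

Final answer: p = 2.039 × 10^10 m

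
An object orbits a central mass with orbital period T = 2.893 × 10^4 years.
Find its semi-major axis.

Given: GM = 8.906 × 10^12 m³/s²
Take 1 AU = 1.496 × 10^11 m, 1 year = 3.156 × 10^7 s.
T = 2.893 × 10^4 years = 9.13031 × 10^11 s
GM = 8.906 × 10^12 m³/s²
Kepler's third law: a³ = GM T² / (4π²)
T² = 8.33625 × 10^23 s²
a³ = (8.906 × 10^12) × (8.33625 × 10^23) / (4π²) = 1.88059 × 10^35 m³
a = (a³)^(1/3) = 5.72925 × 10^11 m ≈ 3.83 AU

Final answer: 3.83 AU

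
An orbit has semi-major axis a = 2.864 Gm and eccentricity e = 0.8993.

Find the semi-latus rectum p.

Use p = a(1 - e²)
a = 2.864 Gm = 2.864 × 10^9 m
e = 0.8993,  e² = 0.80874,  1 − e² = 0.19126
p = a(1 − e²) = 2.864 × 10^9 m × 0.19126 = 5.47767 × 10^8 m ≈ 547.8 Mm

Final answer: p = 547.8 Mm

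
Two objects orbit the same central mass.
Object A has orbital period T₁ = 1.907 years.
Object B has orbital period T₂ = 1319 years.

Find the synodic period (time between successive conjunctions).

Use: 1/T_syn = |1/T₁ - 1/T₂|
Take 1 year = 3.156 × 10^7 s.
T₁ = 1.907 years = 6.01849 × 10^7 s
T₂ = 1319 years = 4.16276 × 10^10 s
1/T₁ = 1.66155 × 10^-8 s⁻¹
1/T₂ = 2.40225 × 10^-11 s⁻¹
|1/T₁ − 1/T₂| = 1.65914 × 10^-8 s⁻¹
T_syn = 1 / |1/T₁ − 1/T₂| = 6.02721 × 10^7 s ≈ 1.91 years

Final answer: T_syn = 1.91 years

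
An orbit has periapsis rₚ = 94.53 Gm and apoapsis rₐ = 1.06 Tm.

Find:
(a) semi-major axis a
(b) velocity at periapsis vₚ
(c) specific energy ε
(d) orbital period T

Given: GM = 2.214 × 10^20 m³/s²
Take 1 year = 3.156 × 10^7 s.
rₚ = 94.53 Gm = 9.453 × 10^10 m
rₐ = 1.06 Tm = 1.06 × 10^12 m
GM = 2.214 × 10^20 m³/s²
a = (rₚ + rₐ)/2 = 5.77265 × 10^11 m
e = (rₐ − rₚ)/(rₐ + rₚ) = (9.6547 × 10^11) / (1.15453 × 10^12) = 0.836245
(a) a = 5.77265 × 10^11 m ≈ 577.3 Gm
(b) vₚ² = GM (2/rₚ − 1/a) = 2.214 × 10^20 × (2.11573 × 10^-11 − 1.73231 × 10^-12) = 4.30069 × 10^9 m²/s²;  vₚ = 65579.7 m/s ≈ 65.58 km/s
(c) 2a = 1.15453 × 10^12 m;  ε = −GM/(2a) = -1.91766 × 10^8 J/kg ≈ -191.8 MJ/kg
(d) a³ = 1.92365 × 10^35 m³;  T = 2π √(a³/GM) = 2π × 2.94764 × 10^7 s = 1.85206 × 10^8 s ≈ 5.868 years

Final answer:
(a) semi-major axis a = 577.3 Gm
(b) velocity at periapsis vₚ = 65.58 km/s
(c) specific energy ε = -191.8 MJ/kg
(d) orbital period T = 5.868 years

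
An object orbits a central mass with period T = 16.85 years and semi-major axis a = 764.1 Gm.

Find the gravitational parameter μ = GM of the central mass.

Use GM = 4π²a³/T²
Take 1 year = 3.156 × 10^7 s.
T = 16.85 years = 5.31786 × 10^8 s
a = 764.1 Gm = 7.641 × 10^11 m
a³ = 4.46119 × 10^35 m³
T² = 2.82796 × 10^17 s²
GM = 4π² × (4.46119 × 10^35) / (2.82796 × 10^17) = 6.22783 × 10^19 m³/s²
GM ≈ 6.228 × 10^19 m³/s²

Final answer: GM = 6.228 × 10^19 m³/s²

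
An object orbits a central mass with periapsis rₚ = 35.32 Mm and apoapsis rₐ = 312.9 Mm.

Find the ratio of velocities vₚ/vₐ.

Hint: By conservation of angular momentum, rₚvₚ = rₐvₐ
rₚ = 35.32 Mm = 3.532 × 10^7 m
rₐ = 312.9 Mm = 3.129 × 10^8 m
rₚvₚ = rₐvₐ  ⇒  vₚ/vₐ = rₐ/rₚ
vₚ/vₐ = (3.129 × 10^8) / (3.532 × 10^7) = 8.859

Final answer: vₚ/vₐ = 8.859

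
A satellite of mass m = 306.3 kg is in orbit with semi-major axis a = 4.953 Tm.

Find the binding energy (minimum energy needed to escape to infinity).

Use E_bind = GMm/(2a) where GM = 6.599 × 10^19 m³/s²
a = 4.953 Tm = 4.953 × 10^12 m
GM = 6.599 × 10^19 m³/s²
m = 306.3 kg
GMm = 6.599 × 10^19 × 306.3 = 2.02127 × 10^22 m³·kg/s²
2a = 9.906 × 10^12 m
E_bind = GMm/(2a) = 2.04045 × 10^9 J ≈ 2.04 GJ

Final answer: 2.04 GJ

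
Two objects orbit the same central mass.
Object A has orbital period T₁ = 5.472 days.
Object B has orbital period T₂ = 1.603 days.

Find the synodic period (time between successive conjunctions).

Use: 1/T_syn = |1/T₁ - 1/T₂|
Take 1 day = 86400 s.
T₁ = 5.472 days = 472781 s
T₂ = 1.603 days = 138499 s
1/T₁ = 2.11515 × 10^-6 s⁻¹
1/T₂ = 7.22026 × 10^-6 s⁻¹
|1/T₁ − 1/T₂| = 5.10511 × 10^-6 s⁻¹
T_syn = 1 / |1/T₁ − 1/T₂| = 195882 s ≈ 2.267 days

Final answer: T_syn = 2.267 days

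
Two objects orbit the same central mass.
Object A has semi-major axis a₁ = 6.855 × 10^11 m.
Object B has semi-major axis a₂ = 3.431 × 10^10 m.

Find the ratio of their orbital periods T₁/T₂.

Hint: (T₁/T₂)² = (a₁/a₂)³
a₁ = 6.855 × 10^11 m
a₂ = 3.431 × 10^10 m
a₁/a₂ = 19.9796
T₁/T₂ = (a₁/a₂)^(3/2) = (19.9796)^1.5 = 89.3059

Final answer: T₁/T₂ = 89.31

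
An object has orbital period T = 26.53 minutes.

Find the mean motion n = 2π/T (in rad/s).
T = 26.53 minutes = 1591.8 s
n = 2π / 1591.8 s = 0.00394722 rad/s ≈ 0.003947 rad/s

Final answer: n = 0.003947 rad/s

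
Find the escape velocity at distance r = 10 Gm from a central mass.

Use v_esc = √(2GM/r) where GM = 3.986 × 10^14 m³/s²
r = 10 Gm = 1 × 10^10 m
GM = 3.986 × 10^14 m³/s²
2GM/r = 2 × (3.986 × 10^14) / (1 × 10^10) = 79720 m²/s²
v_esc = √(2GM/r) = 282.347 m/s ≈ 282.3 m/s

Final answer: 282.3 m/s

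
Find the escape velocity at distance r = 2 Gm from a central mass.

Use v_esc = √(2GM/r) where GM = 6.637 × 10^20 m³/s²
r = 2 Gm = 2 × 10^9 m
GM = 6.637 × 10^20 m³/s²
2GM/r = 2 × (6.637 × 10^20) / (2 × 10^9) = 6.637 × 10^11 m²/s²
v_esc = √(2GM/r) = 814678 m/s ≈ 814.7 km/s

Final answer: 814.7 km/s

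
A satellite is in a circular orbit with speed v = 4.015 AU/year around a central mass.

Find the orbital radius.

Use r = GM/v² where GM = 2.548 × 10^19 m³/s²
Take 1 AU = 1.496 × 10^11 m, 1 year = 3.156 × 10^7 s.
v = 4.015 AU/year = 19031.8 m/s
GM = 2.548 × 10^19 m³/s²
v² = 3.6221 × 10^8 m²/s²
r = GM/v² = (2.548 × 10^19) / (3.6221 × 10^8) = 7.0346 × 10^10 m ≈ 0.4702 AU

Final answer: 0.4702 AU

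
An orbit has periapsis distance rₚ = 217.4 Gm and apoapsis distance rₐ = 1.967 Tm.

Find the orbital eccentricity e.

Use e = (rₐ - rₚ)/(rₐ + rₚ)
rₚ = 217.4 Gm = 2.174 × 10^11 m
rₐ = 1.967 Tm = 1.967 × 10^12 m
rₐ − rₚ = 1.7496 × 10^12 m
rₐ + rₚ = 2.1844 × 10^12 m
e = (rₐ − rₚ)/(rₐ + rₚ) = 0.800952

Final answer: e = 0.801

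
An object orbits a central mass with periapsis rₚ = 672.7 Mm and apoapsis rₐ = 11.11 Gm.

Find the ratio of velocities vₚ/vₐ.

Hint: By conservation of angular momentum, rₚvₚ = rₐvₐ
rₚ = 672.7 Mm = 6.727 × 10^8 m
rₐ = 11.11 Gm = 1.111 × 10^10 m
rₚvₚ = rₐvₐ  ⇒  vₚ/vₐ = rₐ/rₚ
vₚ/vₐ = (1.111 × 10^10) / (6.727 × 10^8) = 16.5155

Final answer: vₚ/vₐ = 16.52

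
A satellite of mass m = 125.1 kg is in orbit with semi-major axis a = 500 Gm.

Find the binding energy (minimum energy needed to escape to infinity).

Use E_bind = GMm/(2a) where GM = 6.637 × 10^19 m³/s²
a = 500 Gm = 5 × 10^11 m
GM = 6.637 × 10^19 m³/s²
m = 125.1 kg
GMm = 6.637 × 10^19 × 125.1 = 8.30289 × 10^21 m³·kg/s²
2a = 1 × 10^12 m
E_bind = GMm/(2a) = 8.30289 × 10^9 J ≈ 8.303 GJ

Final answer: 8.303 GJ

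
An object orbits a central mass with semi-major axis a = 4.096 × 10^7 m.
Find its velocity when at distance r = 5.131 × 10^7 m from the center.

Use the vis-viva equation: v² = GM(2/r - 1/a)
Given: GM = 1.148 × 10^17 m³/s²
a = 4.096 × 10^7 m
r = 5.131 × 10^7 m
GM = 1.148 × 10^17 m³/s²
2/r − 1/a = 3.89788 × 10^-8 − 2.44141 × 10^-8 = 1.45647 × 10^-8 m⁻¹
v² = GM (2/r − 1/a) = 1.67203 × 10^9 m²/s²
v = 40890.4 m/s ≈ 40.89 km/s

Final answer: 40.89 km/s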